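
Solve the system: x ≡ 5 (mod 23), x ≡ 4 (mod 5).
74

Using Chinese Remainder Theorem:
M = 23 × 5 = 115
M1 = 5, M2 = 23
y1 = 5^(-1) mod 23 = 14
y2 = 23^(-1) mod 5 = 2
x = (5×5×14 + 4×23×2) mod 115 = 74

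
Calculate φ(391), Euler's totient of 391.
352

391 = 17 × 23
φ(n) = n × ∏(1 - 1/p) for each prime p dividing n
φ(391) = 391 × (1 - 1/17) × (1 - 1/23) = 352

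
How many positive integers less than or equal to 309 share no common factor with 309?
204

309 = 3 × 103
φ(n) = n × ∏(1 - 1/p) for each prime p dividing n
φ(309) = 309 × (1 - 1/3) × (1 - 1/103) = 204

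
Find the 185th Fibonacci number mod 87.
31

Matrix identity: Q^n = [[F_(n+1), F_n], [F_n, F_(n-1)]] with Q = [[1,1],[1,0]].
n = 185 = 10111001₂. Square-and-multiply, entries mod 87:
Q^1 = [[1,1],[1,0]]
Q^2 = (Q^1)² = [[2,1],[1,1]]
Q^5 = (Q^2)²·Q = [[8,5],[5,3]]
Q^11 = (Q^5)²·Q = [[57,2],[2,55]]
Q^23 = (Q^11)²·Q = [[84,34],[34,50]]
Q^46 = (Q^23)² = [[34,32],[32,2]]
Q^92 = (Q^46)² = [[5,21],[21,71]]
Q^185 = (Q^92)²·Q = [[61,31],[31,30]]
F_185 mod 87 = Q^185[0][1] = 31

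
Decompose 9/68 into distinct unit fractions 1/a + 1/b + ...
1/8 + 1/136

Greedy algorithm:
9/68: ceiling(68/9) = 8, use 1/8
1/136: ceiling(136/1) = 136, use 1/136
Result: 9/68 = 1/8 + 1/136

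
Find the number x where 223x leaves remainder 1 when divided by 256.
31

gcd(223, 256) = 1, so the inverse exists.
Extended Euclidean algorithm on (256, 223):
256 = 1 × 223 + 33  ⟹  33 = (1)·256 + (-1)·223
223 = 6 × 33 + 25  ⟹  25 = (-6)·256 + (7)·223
33 = 1 × 25 + 8  ⟹  8 = (7)·256 + (-8)·223
25 = 3 × 8 + 1  ⟹  1 = (-27)·256 + (31)·223
So (31)·223 ≡ 1 (mod 256), i.e. 223^(-1) ≡ 31 (mod 256).
Check: 223 × 31 = 6913 ≡ 1 (mod 256)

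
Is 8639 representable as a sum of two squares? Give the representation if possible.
Not possible

Factorization: 8639 = 53 × 163
By Fermat: n is sum of two squares iff every prime p ≡ 3 (mod 4) appears to even power.
Prime(s) ≡ 3 (mod 4) with odd exponent: [(163, 1)]
Therefore 8639 cannot be expressed as a² + b².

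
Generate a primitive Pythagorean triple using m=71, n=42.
(3277, 5964, 6805)

Euclid's formula: a = m² - n², b = 2mn, c = m² + n²
m = 71, n = 42
a = 71² - 42² = 5041 - 1764 = 3277
b = 2 × 71 × 42 = 5964
c = 71² + 42² = 5041 + 1764 = 6805
Verification: 3277² + 5964² = 10738729 + 35569296 = 46308025 = 6805² ✓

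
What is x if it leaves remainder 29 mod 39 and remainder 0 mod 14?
224

Using Chinese Remainder Theorem:
M = 39 × 14 = 546
M1 = 14, M2 = 39
y1 = 14^(-1) mod 39 = 14
y2 = 39^(-1) mod 14 = 9
x = (29×14×14 + 0×39×9) mod 546 = 224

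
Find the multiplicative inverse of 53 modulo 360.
197

gcd(53, 360) = 1, so the inverse exists.
Extended Euclidean algorithm on (360, 53):
360 = 6 × 53 + 42  ⟹  42 = (1)·360 + (-6)·53
53 = 1 × 42 + 11  ⟹  11 = (-1)·360 + (7)·53
42 = 3 × 11 + 9  ⟹  9 = (4)·360 + (-27)·53
11 = 1 × 9 + 2  ⟹  2 = (-5)·360 + (34)·53
9 = 4 × 2 + 1  ⟹  1 = (24)·360 + (-163)·53
So (-163)·53 ≡ 1 (mod 360), i.e. 53^(-1) ≡ -163 ≡ 197 (mod 360).
Check: 53 × 197 = 10441 ≡ 1 (mod 360)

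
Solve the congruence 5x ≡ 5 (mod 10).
x ≡ 1 (mod 2)

gcd(5, 10) = 5, which divides 5, so solutions exist.
Divide through by 5: x ≡ 1 (mod 2).
The coefficient of x is now 1, so x ≡ 1 (mod 2).
Check: 5 × 1 = 5 ≡ 5 (mod 10).
x ≡ 1 (mod 2), giving 5 solutions mod 10.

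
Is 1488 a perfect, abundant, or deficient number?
abundant

Proper divisors of 1488: sum = 1 + 2 + 3 + 4 + 6 + 8 + 12 + 16 + ... + 248 + 372 + 496 + 744 (19 divisors) = 2480
Since 2480 > 1488, 1488 is abundant.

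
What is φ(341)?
300

341 = 11 × 31
φ(n) = n × ∏(1 - 1/p) for each prime p dividing n
φ(341) = 341 × (1 - 1/11) × (1 - 1/31) = 300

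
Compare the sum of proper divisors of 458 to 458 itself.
deficient

Proper divisors of 458: sum = 1 + 2 + 229 = 232
Since 232 < 458, 458 is deficient.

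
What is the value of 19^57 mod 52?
31

Repeated squaring. Binary of 57 = 111001.
19^1 ≡ 19 (mod 52); 19^2 ≡ 49 (mod 52); 19^4 ≡ 9 (mod 52); 19^8 ≡ 29 (mod 52); 19^16 ≡ 9 (mod 52); 19^32 ≡ 29 (mod 52)
19^57 = 19^1 × 19^8 × 19^16 × 19^32 ≡ 31 (mod 52)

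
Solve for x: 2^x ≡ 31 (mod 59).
49

Baby-step giant-step with step n = ⌈√59⌉ = 8.
Baby steps 2^j mod 59 (j:value) for j=0..7: 0:1, 1:2, 2:4, 3:8, 4:16, 5:32, 6:5, 7:10.
Giant-step multiplier: 2^(-8) ≡ 2^(58-8) = 2^50 ≡ 3 (mod 59).
Giant steps γ_i = 31·3^i mod 59: γ_0=31, γ_1=34, γ_2=43, γ_3=11, γ_4=33, γ_5=40, γ_6=2 (in table at j=1).
x = i·n + j = 6·8 + 1 = 49.
Check: 2^49 ≡ 31 (mod 59).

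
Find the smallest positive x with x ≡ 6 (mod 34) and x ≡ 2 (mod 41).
822

Using Chinese Remainder Theorem:
M = 34 × 41 = 1394
M1 = 41, M2 = 34
y1 = 41^(-1) mod 34 = 5
y2 = 34^(-1) mod 41 = 35
x = (6×41×5 + 2×34×35) mod 1394 = 822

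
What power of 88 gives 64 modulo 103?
78

Baby-step giant-step with step n = ⌈√103⌉ = 11.
Baby steps 88^j mod 103 (j:value) for j=0..10: 0:1, 1:88, 2:19, 3:24, 4:52, 5:44, 6:61, 7:12, 8:26, 9:22, 10:82.
Giant-step multiplier: 88^(-11) ≡ 88^(102-11) = 88^91 ≡ 86 (mod 103).
Giant steps γ_i = 64·86^i mod 103: γ_0=64, γ_1=45, γ_2=59, γ_3=27, γ_4=56, γ_5=78, γ_6=13, γ_7=88 (in table at j=1).
x = i·n + j = 7·11 + 1 = 78.
Check: 88^78 ≡ 64 (mod 103).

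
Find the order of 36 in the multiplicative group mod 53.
13

53 is prime, so ord(36) divides φ(53) = 52.
Divisors of 52: 1, 2, 4, 13, 26, 52.
Repeated squaring: 36^1 ≡ 36, 36^2 ≡ 24, 36^4 ≡ 46, 36^8 ≡ 49, 36^16 ≡ 16, 36^32 ≡ 44 (mod 53).
Test 36^d mod 53 for each divisor d in increasing order:
36^1 ≡ 36
36^2 ≡ 24
36^4 ≡ 46
36^13 = 36^8·36^4·36^1 ≡ 1  ← first divisor giving 1
The order is 13.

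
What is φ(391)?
352

391 = 17 × 23
φ(n) = n × ∏(1 - 1/p) for each prime p dividing n
φ(391) = 391 × (1 - 1/17) × (1 - 1/23) = 352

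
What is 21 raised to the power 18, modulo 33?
12

Repeated squaring. Binary of 18 = 10010.
21^1 ≡ 21 (mod 33); 21^2 ≡ 12 (mod 33); 21^4 ≡ 12 (mod 33); 21^8 ≡ 12 (mod 33); 21^16 ≡ 12 (mod 33)
21^18 = 21^2 × 21^16 ≡ 12 (mod 33)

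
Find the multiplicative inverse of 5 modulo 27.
11

gcd(5, 27) = 1, so the inverse exists.
Extended Euclidean algorithm on (27, 5):
27 = 5 × 5 + 2  ⟹  2 = (1)·27 + (-5)·5
5 = 2 × 2 + 1  ⟹  1 = (-2)·27 + (11)·5
So (11)·5 ≡ 1 (mod 27), i.e. 5^(-1) ≡ 11 (mod 27).
Check: 5 × 11 = 55 ≡ 1 (mod 27)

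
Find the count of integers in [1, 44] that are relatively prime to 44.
20

44 = 2^2 × 11
φ(n) = n × ∏(1 - 1/p) for each prime p dividing n
φ(44) = 44 × (1 - 1/2) × (1 - 1/11) = 20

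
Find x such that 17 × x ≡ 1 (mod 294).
173

gcd(17, 294) = 1, so the inverse exists.
Extended Euclidean algorithm on (294, 17):
294 = 17 × 17 + 5  ⟹  5 = (1)·294 + (-17)·17
17 = 3 × 5 + 2  ⟹  2 = (-3)·294 + (52)·17
5 = 2 × 2 + 1  ⟹  1 = (7)·294 + (-121)·17
So (-121)·17 ≡ 1 (mod 294), i.e. 17^(-1) ≡ -121 ≡ 173 (mod 294).
Check: 17 × 173 = 2941 ≡ 1 (mod 294)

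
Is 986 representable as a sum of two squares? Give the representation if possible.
5² + 31² (a=5, b=31)

Factorization: 986 = 2 × 17 × 29
By Fermat: n is sum of two squares iff every prime p ≡ 3 (mod 4) appears to even power.
All primes ≡ 3 (mod 4) appear to even power.
Search a = 0, 1, 2, … for 986 - a² a perfect square: first hit at a = 5: 986 - 25 = 961 = 31².
986 = 5² + 31² = 25 + 961 ✓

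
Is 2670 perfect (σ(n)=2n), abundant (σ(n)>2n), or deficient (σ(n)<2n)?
abundant

Proper divisors of 2670: sum = 1 + 2 + 3 + 5 + 6 + 10 + 15 + 30 + 89 + 178 + 267 + 445 + 534 + 890 + 1335 = 3810
Since 3810 > 2670, 2670 is abundant.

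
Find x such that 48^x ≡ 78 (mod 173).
166

Baby-step giant-step with step n = ⌈√173⌉ = 14.
Baby steps 48^j mod 173 (j:value) for j=0..13: 0:1, 1:48, 2:55, 3:45, 4:84, 5:53, 6:122, 7:147, 8:136, 9:127, 10:41, 11:65, 12:6, 13:115.
Giant-step multiplier: 48^(-14) ≡ 48^(172-14) = 48^158 ≡ 54 (mod 173).
Giant steps γ_i = 78·54^i mod 173: γ_0=78, γ_1=60, γ_2=126, γ_3=57, γ_4=137, γ_5=132, γ_6=35, γ_7=160, γ_8=163, γ_9=152, γ_10=77, γ_11=6 (in table at j=12).
x = i·n + j = 11·14 + 12 = 166.
Check: 48^166 ≡ 78 (mod 173).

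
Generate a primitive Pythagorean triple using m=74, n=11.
(5355, 1628, 5597)

Euclid's formula: a = m² - n², b = 2mn, c = m² + n²
m = 74, n = 11
a = 74² - 11² = 5476 - 121 = 5355
b = 2 × 74 × 11 = 1628
c = 74² + 11² = 5476 + 121 = 5597
Verification: 5355² + 1628² = 28676025 + 2650384 = 31326409 = 5597² ✓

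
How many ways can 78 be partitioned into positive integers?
12132164

p(n) counts ways to write n as a sum of positive integers (order ignored).
Euler's pentagonal recurrence: p(k) = p(k-1) + p(k-2) - p(k-5) - p(k-7) + p(k-12) + p(k-15) - ... (offsets j(3j∓1)/2, signs ++--, p(0)=1, p(<0)=0).
DP table for k = 0..77: p(0)=1, p(1)=1, p(2)=2, p(3)=3, p(4)=5, p(5)=7, p(6)=11, p(7)=15, p(8)=22, p(9)=30, p(10)=42, p(11)=56, p(12)=77, p(13)=101, p(14)=135, p(15)=176, p(16)=231, p(17)=297, p(18)=385, p(19)=490, p(20)=627, p(21)=792, p(22)=1002, p(23)=1255, p(24)=1575, p(25)=1958, p(26)=2436, p(27)=3010, p(28)=3718, p(29)=4565, p(30)=5604, p(31)=6842, p(32)=8349, p(33)=10143, p(34)=12310, p(35)=14883, p(36)=17977, p(37)=21637, p(38)=26015, p(39)=31185, p(40)=37338, p(41)=44583, p(42)=53174, p(43)=63261, p(44)=75175, p(45)=89134, p(46)=105558, p(47)=124754, p(48)=147273, p(49)=173525, p(50)=204226, p(51)=239943, p(52)=281589, p(53)=329931, p(54)=386155, p(55)=451276, p(56)=526823, p(57)=614154, p(58)=715220, p(59)=831820, p(60)=966467, p(61)=1121505, p(62)=1300156, p(63)=1505499, p(64)=1741630, p(65)=2012558, p(66)=2323520, p(67)=2679689, p(68)=3087735, p(69)=3554345, p(70)=4087968, p(71)=4697205, p(72)=5392783, p(73)=6185689, p(74)=7089500, p(75)=8118264, p(76)=9289091, p(77)=10619863.
Final step: p(78) = p(77) + p(76) - p(73) - p(71) + p(66) + p(63) - p(56) - p(52) + p(43) + p(38) - p(27) - p(21) + p(8) + p(1)
= 10619863 + 9289091 - 6185689 - 4697205 + 2323520 + 1505499 - 526823 - 281589 + 63261 + 26015 - 3010 - 792 + 22 + 1
= 12132164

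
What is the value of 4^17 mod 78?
10

Repeated squaring. Binary of 17 = 10001.
4^1 ≡ 4 (mod 78); 4^2 ≡ 16 (mod 78); 4^4 ≡ 22 (mod 78); 4^8 ≡ 16 (mod 78); 4^16 ≡ 22 (mod 78)
4^17 = 4^1 × 4^16 ≡ 10 (mod 78)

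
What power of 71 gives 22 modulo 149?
90

Baby-step giant-step with step n = ⌈√149⌉ = 13.
Baby steps 71^j mod 149 (j:value) for j=0..12: 0:1, 1:71, 2:124, 3:13, 4:29, 5:122, 6:20, 7:79, 8:96, 9:111, 10:133, 11:56, 12:102.
Giant-step multiplier: 71^(-13) ≡ 71^(148-13) = 71^135 ≡ 101 (mod 149).
Giant steps γ_i = 22·101^i mod 149: γ_0=22, γ_1=136, γ_2=28, γ_3=146, γ_4=144, γ_5=91, γ_6=102 (in table at j=12).
x = i·n + j = 6·13 + 12 = 90.
Check: 71^90 ≡ 22 (mod 149).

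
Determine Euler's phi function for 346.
172

346 = 2 × 173
φ(n) = n × ∏(1 - 1/p) for each prime p dividing n
φ(346) = 346 × (1 - 1/2) × (1 - 1/173) = 172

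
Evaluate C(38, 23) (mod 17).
0

Using Lucas' theorem:
Write n=38 and k=23 in base 17:
n in base 17: [2, 4]
k in base 17: [1, 6]
C(38,23) mod 17 = ∏ C(n_i, k_i) mod 17
Digit binomials (mod 17): C(2,1) = 2; C(4,6) = 0 (k_i > n_i)
Product: 2 × 0 = 0 ≡ 0 (mod 17)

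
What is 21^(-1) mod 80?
61

gcd(21, 80) = 1, so the inverse exists.
Extended Euclidean algorithm on (80, 21):
80 = 3 × 21 + 17  ⟹  17 = (1)·80 + (-3)·21
21 = 1 × 17 + 4  ⟹  4 = (-1)·80 + (4)·21
17 = 4 × 4 + 1  ⟹  1 = (5)·80 + (-19)·21
So (-19)·21 ≡ 1 (mod 80), i.e. 21^(-1) ≡ -19 ≡ 61 (mod 80).
Check: 21 × 61 = 1281 ≡ 1 (mod 80)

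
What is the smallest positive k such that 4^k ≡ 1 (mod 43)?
7

43 is prime, so ord(4) divides φ(43) = 42.
Divisors of 42: 1, 2, 3, 6, 7, 14, 21, 42.
Repeated squaring: 4^1 ≡ 4, 4^2 ≡ 16, 4^4 ≡ 41, 4^8 ≡ 4, 4^16 ≡ 16, 4^32 ≡ 41 (mod 43).
Test 4^d mod 43 for each divisor d in increasing order:
4^1 ≡ 4
4^2 ≡ 16
4^3 = 4^2·4^1 ≡ 21
4^6 = 4^4·4^2 ≡ 11
4^7 = 4^4·4^2·4^1 ≡ 1  ← first divisor giving 1
The order is 7.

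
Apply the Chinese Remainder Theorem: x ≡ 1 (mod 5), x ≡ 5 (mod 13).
31

Using Chinese Remainder Theorem:
M = 5 × 13 = 65
M1 = 13, M2 = 5
y1 = 13^(-1) mod 5 = 2
y2 = 5^(-1) mod 13 = 8
x = (1×13×2 + 5×5×8) mod 65 = 31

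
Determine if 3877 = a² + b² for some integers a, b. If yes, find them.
31² + 54² (a=31, b=54)

Factorization: 3877 = 3877
By Fermat: n is sum of two squares iff every prime p ≡ 3 (mod 4) appears to even power.
All primes ≡ 3 (mod 4) appear to even power.
Search a = 0, 1, 2, … for 3877 - a² a perfect square: first hit at a = 31: 3877 - 961 = 2916 = 54².
3877 = 31² + 54² = 961 + 2916 ✓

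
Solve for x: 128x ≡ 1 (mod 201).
11

gcd(128, 201) = 1, so the inverse exists.
Extended Euclidean algorithm on (201, 128):
201 = 1 × 128 + 73  ⟹  73 = (1)·201 + (-1)·128
128 = 1 × 73 + 55  ⟹  55 = (-1)·201 + (2)·128
73 = 1 × 55 + 18  ⟹  18 = (2)·201 + (-3)·128
55 = 3 × 18 + 1  ⟹  1 = (-7)·201 + (11)·128
So (11)·128 ≡ 1 (mod 201), i.e. 128^(-1) ≡ 11 (mod 201).
Check: 128 × 11 = 1408 ≡ 1 (mod 201)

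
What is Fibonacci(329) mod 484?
1

Matrix identity: Q^n = [[F_(n+1), F_n], [F_n, F_(n-1)]] with Q = [[1,1],[1,0]].
n = 329 = 101001001₂. Square-and-multiply, entries mod 484:
Q^1 = [[1,1],[1,0]]
Q^2 = (Q^1)² = [[2,1],[1,1]]
Q^5 = (Q^2)²·Q = [[8,5],[5,3]]
Q^10 = (Q^5)² = [[89,55],[55,34]]
Q^20 = (Q^10)² = [[298,473],[473,309]]
Q^41 = (Q^20)²·Q = [[452,353],[353,99]]
Q^82 = (Q^41)² = [[277,419],[419,342]]
Q^164 = (Q^82)² = [[126,421],[421,189]]
Q^329 = (Q^164)²·Q = [[0,1],[1,483]]
F_329 mod 484 = Q^329[0][1] = 1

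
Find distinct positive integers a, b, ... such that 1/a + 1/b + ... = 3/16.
1/6 + 1/48

Greedy algorithm:
3/16: ceiling(16/3) = 6, use 1/6
1/48: ceiling(48/1) = 48, use 1/48
Result: 3/16 = 1/6 + 1/48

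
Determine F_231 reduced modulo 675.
394

Matrix identity: Q^n = [[F_(n+1), F_n], [F_n, F_(n-1)]] with Q = [[1,1],[1,0]].
n = 231 = 11100111₂. Square-and-multiply, entries mod 675:
Q^1 = [[1,1],[1,0]]
Q^3 = (Q^1)²·Q = [[3,2],[2,1]]
Q^7 = (Q^3)²·Q = [[21,13],[13,8]]
Q^14 = (Q^7)² = [[610,377],[377,233]]
Q^28 = (Q^14)² = [[554,561],[561,668]]
Q^57 = (Q^28)²·Q = [[379,637],[637,417]]
Q^115 = (Q^57)²·Q = [[87,635],[635,127]]
Q^231 = (Q^115)²·Q = [[609,394],[394,215]]
F_231 mod 675 = Q^231[0][1] = 394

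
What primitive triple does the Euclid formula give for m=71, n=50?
(2541, 7100, 7541)

Euclid's formula: a = m² - n², b = 2mn, c = m² + n²
m = 71, n = 50
a = 71² - 50² = 5041 - 2500 = 2541
b = 2 × 71 × 50 = 7100
c = 71² + 50² = 5041 + 2500 = 7541
Verification: 2541² + 7100² = 6456681 + 50410000 = 56866681 = 7541² ✓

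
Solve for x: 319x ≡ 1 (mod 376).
343

gcd(319, 376) = 1, so the inverse exists.
Extended Euclidean algorithm on (376, 319):
376 = 1 × 319 + 57  ⟹  57 = (1)·376 + (-1)·319
319 = 5 × 57 + 34  ⟹  34 = (-5)·376 + (6)·319
57 = 1 × 34 + 23  ⟹  23 = (6)·376 + (-7)·319
34 = 1 × 23 + 11  ⟹  11 = (-11)·376 + (13)·319
23 = 2 × 11 + 1  ⟹  1 = (28)·376 + (-33)·319
So (-33)·319 ≡ 1 (mod 376), i.e. 319^(-1) ≡ -33 ≡ 343 (mod 376).
Check: 319 × 343 = 109417 ≡ 1 (mod 376)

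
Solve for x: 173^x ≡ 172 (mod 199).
78

Baby-step giant-step with step n = ⌈√199⌉ = 15.
Baby steps 173^j mod 199 (j:value) for j=0..14: 0:1, 1:173, 2:79, 3:135, 4:72, 5:118, 6:116, 7:168, 8:10, 9:138, 10:193, 11:156, 12:123, 13:185, 14:165.
Giant-step multiplier: 173^(-15) ≡ 173^(198-15) = 173^183 ≡ 147 (mod 199).
Giant steps γ_i = 172·147^i mod 199: γ_0=172, γ_1=11, γ_2=25, γ_3=93, γ_4=139, γ_5=135 (in table at j=3).
x = i·n + j = 5·15 + 3 = 78.
Check: 173^78 ≡ 172 (mod 199).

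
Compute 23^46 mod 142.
101

Repeated squaring. Binary of 46 = 101110.
23^1 ≡ 23 (mod 142); 23^2 ≡ 103 (mod 142); 23^4 ≡ 101 (mod 142); 23^8 ≡ 119 (mod 142); 23^16 ≡ 103 (mod 142); 23^32 ≡ 101 (mod 142)
23^46 = 23^2 × 23^4 × 23^8 × 23^32 ≡ 101 (mod 142)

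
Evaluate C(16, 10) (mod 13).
0

Using Lucas' theorem:
Write n=16 and k=10 in base 13:
n in base 13: [1, 3]
k in base 13: [0, 10]
C(16,10) mod 13 = ∏ C(n_i, k_i) mod 13
Digit binomials (mod 13): C(1,0) = 1; C(3,10) = 0 (k_i > n_i)
Product: 1 × 0 = 0 ≡ 0 (mod 13)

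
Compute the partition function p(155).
66493182097

p(n) counts ways to write n as a sum of positive integers (order ignored).
Euler's pentagonal recurrence: p(k) = p(k-1) + p(k-2) - p(k-5) - p(k-7) + p(k-12) + p(k-15) - ... (offsets j(3j∓1)/2, signs ++--, p(0)=1, p(<0)=0).
DP table for k = 0..154: p(0)=1, p(1)=1, p(2)=2, p(3)=3, p(4)=5, p(5)=7, p(6)=11, p(7)=15, p(8)=22, p(9)=30, p(10)=42, p(11)=56, p(12)=77, p(13)=101, p(14)=135, p(15)=176, p(16)=231, p(17)=297, p(18)=385, p(19)=490, p(20)=627, p(21)=792, p(22)=1002, p(23)=1255, p(24)=1575, p(25)=1958, p(26)=2436, p(27)=3010, p(28)=3718, p(29)=4565, p(30)=5604, p(31)=6842, p(32)=8349, p(33)=10143, p(34)=12310, p(35)=14883, p(36)=17977, p(37)=21637, p(38)=26015, p(39)=31185, p(40)=37338, p(41)=44583, p(42)=53174, p(43)=63261, p(44)=75175, p(45)=89134, p(46)=105558, p(47)=124754, p(48)=147273, p(49)=173525, p(50)=204226, p(51)=239943, p(52)=281589, p(53)=329931, p(54)=386155, p(55)=451276, p(56)=526823, p(57)=614154, p(58)=715220, p(59)=831820, p(60)=966467, p(61)=1121505, p(62)=1300156, p(63)=1505499, p(64)=1741630, p(65)=2012558, p(66)=2323520, p(67)=2679689, p(68)=3087735, p(69)=3554345, p(70)=4087968, p(71)=4697205, p(72)=5392783, p(73)=6185689, p(74)=7089500, p(75)=8118264, p(76)=9289091, p(77)=10619863, p(78)=12132164, p(79)=13848650, p(80)=15796476, p(81)=18004327, p(82)=20506255, p(83)=23338469, p(84)=26543660, p(85)=30167357, p(86)=34262962, p(87)=38887673, p(88)=44108109, p(89)=49995925, p(90)=56634173, p(91)=64112359, p(92)=72533807, p(93)=82010177, p(94)=92669720, p(95)=104651419, p(96)=118114304, p(97)=133230930, p(98)=150198136, p(99)=169229875, p(100)=190569292, p(101)=214481126, p(102)=241265379, p(103)=271248950, p(104)=304801365, p(105)=342325709, p(106)=384276336, p(107)=431149389, p(108)=483502844, p(109)=541946240, p(110)=607163746, p(111)=679903203, p(112)=761002156, p(113)=851376628, p(114)=952050665, p(115)=1064144451, p(116)=1188908248, p(117)=1327710076, p(118)=1482074143, p(119)=1653668665, p(120)=1844349560, p(121)=2056148051, p(122)=2291320912, p(123)=2552338241, p(124)=2841940500, p(125)=3163127352, p(126)=3519222692, p(127)=3913864295, p(128)=4351078600, p(129)=4835271870, p(130)=5371315400, p(131)=5964539504, p(132)=6620830889, p(133)=7346629512, p(134)=8149040695, p(135)=9035836076, p(136)=10015581680, p(137)=11097645016, p(138)=12292341831, p(139)=13610949895, p(140)=15065878135, p(141)=16670689208, p(142)=18440293320, p(143)=20390982757, p(144)=22540654445, p(145)=24908858009, p(146)=27517052599, p(147)=30388671978, p(148)=33549419497, p(149)=37027355200, p(150)=40853235313, p(151)=45060624582, p(152)=49686288421, p(153)=54770336324, p(154)=60356673280.
Final step: p(155) = p(154) + p(153) - p(150) - p(148) + p(143) + p(140) - p(133) - p(129) + p(120) + p(115) - p(104) - p(98) + p(85) + p(78) - p(63) - p(55) + p(38) + p(29) - p(10) - p(0)
= 60356673280 + 54770336324 - 40853235313 - 33549419497 + 20390982757 + 15065878135 - 7346629512 - 4835271870 + 1844349560 + 1064144451 - 304801365 - 150198136 + 30167357 + 12132164 - 1505499 - 451276 + 26015 + 4565 - 42 - 1
= 66493182097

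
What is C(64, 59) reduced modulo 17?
12

Using Lucas' theorem:
Write n=64 and k=59 in base 17:
n in base 17: [3, 13]
k in base 17: [3, 8]
C(64,59) mod 17 = ∏ C(n_i, k_i) mod 17
Digit binomials (mod 17): C(3,3) = 1; C(13,8) = 1287 ≡ 12
Product: 1 × 12 = 12 ≡ 12 (mod 17)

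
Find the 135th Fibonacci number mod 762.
622

Matrix identity: Q^n = [[F_(n+1), F_n], [F_n, F_(n-1)]] with Q = [[1,1],[1,0]].
n = 135 = 10000111₂. Square-and-multiply, entries mod 762:
Q^1 = [[1,1],[1,0]]
Q^2 = (Q^1)² = [[2,1],[1,1]]
Q^4 = (Q^2)² = [[5,3],[3,2]]
Q^8 = (Q^4)² = [[34,21],[21,13]]
Q^16 = (Q^8)² = [[73,225],[225,610]]
Q^33 = (Q^16)²·Q = [[79,328],[328,513]]
Q^67 = (Q^33)²·Q = [[153,287],[287,628]]
Q^135 = (Q^67)²·Q = [[741,622],[622,119]]
F_135 mod 762 = Q^135[0][1] = 622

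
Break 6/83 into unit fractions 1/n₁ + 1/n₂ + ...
1/14 + 1/1162

Greedy algorithm:
6/83: ceiling(83/6) = 14, use 1/14
1/1162: ceiling(1162/1) = 1162, use 1/1162
Result: 6/83 = 1/14 + 1/1162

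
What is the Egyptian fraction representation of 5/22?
1/5 + 1/37 + 1/4070

Greedy algorithm:
5/22: ceiling(22/5) = 5, use 1/5
3/110: ceiling(110/3) = 37, use 1/37
1/4070: ceiling(4070/1) = 4070, use 1/4070
Result: 5/22 = 1/5 + 1/37 + 1/4070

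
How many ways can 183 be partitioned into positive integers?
896684817527

p(n) counts ways to write n as a sum of positive integers (order ignored).
Euler's pentagonal recurrence: p(k) = p(k-1) + p(k-2) - p(k-5) - p(k-7) + p(k-12) + p(k-15) - ... (offsets j(3j∓1)/2, signs ++--, p(0)=1, p(<0)=0).
DP table for k = 0..182: p(0)=1, p(1)=1, p(2)=2, p(3)=3, p(4)=5, p(5)=7, p(6)=11, p(7)=15, p(8)=22, p(9)=30, p(10)=42, p(11)=56, p(12)=77, p(13)=101, p(14)=135, p(15)=176, p(16)=231, p(17)=297, p(18)=385, p(19)=490, p(20)=627, p(21)=792, p(22)=1002, p(23)=1255, p(24)=1575, p(25)=1958, p(26)=2436, p(27)=3010, p(28)=3718, p(29)=4565, p(30)=5604, p(31)=6842, p(32)=8349, p(33)=10143, p(34)=12310, p(35)=14883, p(36)=17977, p(37)=21637, p(38)=26015, p(39)=31185, p(40)=37338, p(41)=44583, p(42)=53174, p(43)=63261, p(44)=75175, p(45)=89134, p(46)=105558, p(47)=124754, p(48)=147273, p(49)=173525, p(50)=204226, p(51)=239943, p(52)=281589, p(53)=329931, p(54)=386155, p(55)=451276, p(56)=526823, p(57)=614154, p(58)=715220, p(59)=831820, p(60)=966467, p(61)=1121505, p(62)=1300156, p(63)=1505499, p(64)=1741630, p(65)=2012558, p(66)=2323520, p(67)=2679689, p(68)=3087735, p(69)=3554345, p(70)=4087968, p(71)=4697205, p(72)=5392783, p(73)=6185689, p(74)=7089500, p(75)=8118264, p(76)=9289091, p(77)=10619863, p(78)=12132164, p(79)=13848650, p(80)=15796476, p(81)=18004327, p(82)=20506255, p(83)=23338469, p(84)=26543660, p(85)=30167357, p(86)=34262962, p(87)=38887673, p(88)=44108109, p(89)=49995925, p(90)=56634173, p(91)=64112359, p(92)=72533807, p(93)=82010177, p(94)=92669720, p(95)=104651419, p(96)=118114304, p(97)=133230930, p(98)=150198136, p(99)=169229875, p(100)=190569292, p(101)=214481126, p(102)=241265379, p(103)=271248950, p(104)=304801365, p(105)=342325709, p(106)=384276336, p(107)=431149389, p(108)=483502844, p(109)=541946240, p(110)=607163746, p(111)=679903203, p(112)=761002156, p(113)=851376628, p(114)=952050665, p(115)=1064144451, p(116)=1188908248, p(117)=1327710076, p(118)=1482074143, p(119)=1653668665, p(120)=1844349560, p(121)=2056148051, p(122)=2291320912, p(123)=2552338241, p(124)=2841940500, p(125)=3163127352, p(126)=3519222692, p(127)=3913864295, p(128)=4351078600, p(129)=4835271870, p(130)=5371315400, p(131)=5964539504, p(132)=6620830889, p(133)=7346629512, p(134)=8149040695, p(135)=9035836076, p(136)=10015581680, p(137)=11097645016, p(138)=12292341831, p(139)=13610949895, p(140)=15065878135, p(141)=16670689208, p(142)=18440293320, p(143)=20390982757, p(144)=22540654445, p(145)=24908858009, p(146)=27517052599, p(147)=30388671978, p(148)=33549419497, p(149)=37027355200, p(150)=40853235313, p(151)=45060624582, p(152)=49686288421, p(153)=54770336324, p(154)=60356673280, p(155)=66493182097, p(156)=73232243759, p(157)=80630964769, p(158)=88751778802, p(159)=97662728555, p(160)=107438159466, p(161)=118159068427, p(162)=129913904637, p(163)=142798995930, p(164)=156919475295, p(165)=172389800255, p(166)=189334822579, p(167)=207890420102, p(168)=228204732751, p(169)=250438925115, p(170)=274768617130, p(171)=301384802048, p(172)=330495499613, p(173)=362326859895, p(174)=397125074750, p(175)=435157697830, p(176)=476715857290, p(177)=522115831195, p(178)=571701605655, p(179)=625846753120, p(180)=684957390936, p(181)=749474411781, p(182)=819876908323.
Final step: p(183) = p(182) + p(181) - p(178) - p(176) + p(171) + p(168) - p(161) - p(157) + p(148) + p(143) - p(132) - p(126) + p(113) + p(106) - p(91) - p(83) + p(66) + p(57) - p(38) - p(28) + p(7)
= 819876908323 + 749474411781 - 571701605655 - 476715857290 + 301384802048 + 228204732751 - 118159068427 - 80630964769 + 33549419497 + 20390982757 - 6620830889 - 3519222692 + 851376628 + 384276336 - 64112359 - 23338469 + 2323520 + 614154 - 26015 - 3718 + 15
= 896684817527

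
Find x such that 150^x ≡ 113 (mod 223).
23

Baby-step giant-step with step n = ⌈√223⌉ = 15.
Baby steps 150^j mod 223 (j:value) for j=0..14: 0:1, 1:150, 2:200, 3:118, 4:83, 5:185, 6:98, 7:205, 8:199, 9:191, 10:106, 11:67, 12:15, 13:20, 14:101.
Giant-step multiplier: 150^(-15) ≡ 150^(222-15) = 150^207 ≡ 207 (mod 223).
Giant steps γ_i = 113·207^i mod 223: γ_0=113, γ_1=199 (in table at j=8).
x = i·n + j = 1·15 + 8 = 23.
Check: 150^23 ≡ 113 (mod 223).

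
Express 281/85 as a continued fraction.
[3; 3, 3, 1, 2, 2]

Euclidean algorithm steps:
281 = 3 × 85 + 26
85 = 3 × 26 + 7
26 = 3 × 7 + 5
7 = 1 × 5 + 2
5 = 2 × 2 + 1
2 = 2 × 1 + 0
Continued fraction: [3; 3, 3, 1, 2, 2]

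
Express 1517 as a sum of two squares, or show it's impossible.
19² + 34² (a=19, b=34)

Factorization: 1517 = 37 × 41
By Fermat: n is sum of two squares iff every prime p ≡ 3 (mod 4) appears to even power.
All primes ≡ 3 (mod 4) appear to even power.
Search a = 0, 1, 2, … for 1517 - a² a perfect square: first hit at a = 19: 1517 - 361 = 1156 = 34².
1517 = 19² + 34² = 361 + 1156 ✓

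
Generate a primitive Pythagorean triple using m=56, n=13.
(2967, 1456, 3305)

Euclid's formula: a = m² - n², b = 2mn, c = m² + n²
m = 56, n = 13
a = 56² - 13² = 3136 - 169 = 2967
b = 2 × 56 × 13 = 1456
c = 56² + 13² = 3136 + 169 = 3305
Verification: 2967² + 1456² = 8803089 + 2119936 = 10923025 = 3305² ✓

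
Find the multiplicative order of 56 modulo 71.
70

71 is prime, so ord(56) divides φ(71) = 70.
Divisors of 70: 1, 2, 5, 7, 10, 14, 35, 70.
Repeated squaring: 56^1 ≡ 56, 56^2 ≡ 12, 56^4 ≡ 2, 56^8 ≡ 4, 56^16 ≡ 16, 56^32 ≡ 43, 56^64 ≡ 3 (mod 71).
Test 56^d mod 71 for each divisor d in increasing order:
56^1 ≡ 56
56^2 ≡ 12
56^5 = 56^4·56^1 ≡ 41
56^7 = 56^4·56^2·56^1 ≡ 66
56^10 = 56^8·56^2 ≡ 48
56^14 = 56^8·56^4·56^2 ≡ 25
56^35 = 56^32·56^2·56^1 ≡ 70
56^70 = 56^64·56^4·56^2 ≡ 1  ← first divisor giving 1
The order is 70.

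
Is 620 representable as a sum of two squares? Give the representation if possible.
Not possible

Factorization: 620 = 2^2 × 5 × 31
By Fermat: n is sum of two squares iff every prime p ≡ 3 (mod 4) appears to even power.
Prime(s) ≡ 3 (mod 4) with odd exponent: [(31, 1)]
Therefore 620 cannot be expressed as a² + b².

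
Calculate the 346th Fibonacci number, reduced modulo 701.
3

Matrix identity: Q^n = [[F_(n+1), F_n], [F_n, F_(n-1)]] with Q = [[1,1],[1,0]].
n = 346 = 101011010₂. Square-and-multiply, entries mod 701:
Q^1 = [[1,1],[1,0]]
Q^2 = (Q^1)² = [[2,1],[1,1]]
Q^5 = (Q^2)²·Q = [[8,5],[5,3]]
Q^10 = (Q^5)² = [[89,55],[55,34]]
Q^21 = (Q^10)²·Q = [[186,431],[431,456]]
Q^43 = (Q^21)²·Q = [[50,243],[243,508]]
Q^86 = (Q^43)² = [[562,301],[301,261]]
Q^173 = (Q^86)²·Q = [[135,566],[566,270]]
Q^346 = (Q^173)² = [[699,3],[3,696]]
F_346 mod 701 = Q^346[0][1] = 3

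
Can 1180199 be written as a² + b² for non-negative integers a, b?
Not possible

Factorization: 1180199 = 23^3 × 97
By Fermat: n is sum of two squares iff every prime p ≡ 3 (mod 4) appears to even power.
Prime(s) ≡ 3 (mod 4) with odd exponent: [(23, 3)]
Therefore 1180199 cannot be expressed as a² + b².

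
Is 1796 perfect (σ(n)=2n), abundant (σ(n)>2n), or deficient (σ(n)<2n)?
deficient

Proper divisors of 1796: sum = 1 + 2 + 4 + 449 + 898 = 1354
Since 1354 < 1796, 1796 is deficient.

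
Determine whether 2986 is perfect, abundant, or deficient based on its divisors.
deficient

Proper divisors of 2986: sum = 1 + 2 + 1493 = 1496
Since 1496 < 2986, 2986 is deficient.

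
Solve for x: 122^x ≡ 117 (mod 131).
58

Baby-step giant-step with step n = ⌈√131⌉ = 12.
Baby steps 122^j mod 131 (j:value) for j=0..11: 0:1, 1:122, 2:81, 3:57, 4:11, 5:32, 6:105, 7:103, 8:121, 9:90, 10:107, 11:85.
Giant-step multiplier: 122^(-12) ≡ 122^(130-12) = 122^118 ≡ 25 (mod 131).
Giant steps γ_i = 117·25^i mod 131: γ_0=117, γ_1=43, γ_2=27, γ_3=20, γ_4=107 (in table at j=10).
x = i·n + j = 4·12 + 10 = 58.
Check: 122^58 ≡ 117 (mod 131).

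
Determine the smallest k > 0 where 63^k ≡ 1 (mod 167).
83

167 is prime, so ord(63) divides φ(167) = 166.
Divisors of 166: 1, 2, 83, 166.
Repeated squaring: 63^1 ≡ 63, 63^2 ≡ 128, 63^4 ≡ 18, 63^8 ≡ 157, 63^16 ≡ 100, 63^32 ≡ 147, 63^64 ≡ 66, 63^128 ≡ 14 (mod 167).
Test 63^d mod 167 for each divisor d in increasing order:
63^1 ≡ 63
63^2 ≡ 128
63^83 = 63^64·63^16·63^2·63^1 ≡ 1  ← first divisor giving 1
The order is 83.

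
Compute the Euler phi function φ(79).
78

79 = 79
φ(n) = n × ∏(1 - 1/p) for each prime p dividing n
φ(79) = 79 × (1 - 1/79) = 78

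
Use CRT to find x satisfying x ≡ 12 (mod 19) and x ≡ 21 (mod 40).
221

Using Chinese Remainder Theorem:
M = 19 × 40 = 760
M1 = 40, M2 = 19
y1 = 40^(-1) mod 19 = 10
y2 = 19^(-1) mod 40 = 19
x = (12×40×10 + 21×19×19) mod 760 = 221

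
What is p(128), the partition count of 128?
4351078600

p(n) counts ways to write n as a sum of positive integers (order ignored).
Euler's pentagonal recurrence: p(k) = p(k-1) + p(k-2) - p(k-5) - p(k-7) + p(k-12) + p(k-15) - ... (offsets j(3j∓1)/2, signs ++--, p(0)=1, p(<0)=0).
DP table for k = 0..127: p(0)=1, p(1)=1, p(2)=2, p(3)=3, p(4)=5, p(5)=7, p(6)=11, p(7)=15, p(8)=22, p(9)=30, p(10)=42, p(11)=56, p(12)=77, p(13)=101, p(14)=135, p(15)=176, p(16)=231, p(17)=297, p(18)=385, p(19)=490, p(20)=627, p(21)=792, p(22)=1002, p(23)=1255, p(24)=1575, p(25)=1958, p(26)=2436, p(27)=3010, p(28)=3718, p(29)=4565, p(30)=5604, p(31)=6842, p(32)=8349, p(33)=10143, p(34)=12310, p(35)=14883, p(36)=17977, p(37)=21637, p(38)=26015, p(39)=31185, p(40)=37338, p(41)=44583, p(42)=53174, p(43)=63261, p(44)=75175, p(45)=89134, p(46)=105558, p(47)=124754, p(48)=147273, p(49)=173525, p(50)=204226, p(51)=239943, p(52)=281589, p(53)=329931, p(54)=386155, p(55)=451276, p(56)=526823, p(57)=614154, p(58)=715220, p(59)=831820, p(60)=966467, p(61)=1121505, p(62)=1300156, p(63)=1505499, p(64)=1741630, p(65)=2012558, p(66)=2323520, p(67)=2679689, p(68)=3087735, p(69)=3554345, p(70)=4087968, p(71)=4697205, p(72)=5392783, p(73)=6185689, p(74)=7089500, p(75)=8118264, p(76)=9289091, p(77)=10619863, p(78)=12132164, p(79)=13848650, p(80)=15796476, p(81)=18004327, p(82)=20506255, p(83)=23338469, p(84)=26543660, p(85)=30167357, p(86)=34262962, p(87)=38887673, p(88)=44108109, p(89)=49995925, p(90)=56634173, p(91)=64112359, p(92)=72533807, p(93)=82010177, p(94)=92669720, p(95)=104651419, p(96)=118114304, p(97)=133230930, p(98)=150198136, p(99)=169229875, p(100)=190569292, p(101)=214481126, p(102)=241265379, p(103)=271248950, p(104)=304801365, p(105)=342325709, p(106)=384276336, p(107)=431149389, p(108)=483502844, p(109)=541946240, p(110)=607163746, p(111)=679903203, p(112)=761002156, p(113)=851376628, p(114)=952050665, p(115)=1064144451, p(116)=1188908248, p(117)=1327710076, p(118)=1482074143, p(119)=1653668665, p(120)=1844349560, p(121)=2056148051, p(122)=2291320912, p(123)=2552338241, p(124)=2841940500, p(125)=3163127352, p(126)=3519222692, p(127)=3913864295.
Final step: p(128) = p(127) + p(126) - p(123) - p(121) + p(116) + p(113) - p(106) - p(102) + p(93) + p(88) - p(77) - p(71) + p(58) + p(51) - p(36) - p(28) + p(11) + p(2)
= 3913864295 + 3519222692 - 2552338241 - 2056148051 + 1188908248 + 851376628 - 384276336 - 241265379 + 82010177 + 44108109 - 10619863 - 4697205 + 715220 + 239943 - 17977 - 3718 + 56 + 2
= 4351078600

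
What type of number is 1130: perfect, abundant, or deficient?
deficient

Proper divisors of 1130: sum = 1 + 2 + 5 + 10 + 113 + 226 + 565 = 922
Since 922 < 1130, 1130 is deficient.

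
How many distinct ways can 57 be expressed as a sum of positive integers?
614154

p(n) counts ways to write n as a sum of positive integers (order ignored).
Euler's pentagonal recurrence: p(k) = p(k-1) + p(k-2) - p(k-5) - p(k-7) + p(k-12) + p(k-15) - ... (offsets j(3j∓1)/2, signs ++--, p(0)=1, p(<0)=0).
DP table for k = 0..56: p(0)=1, p(1)=1, p(2)=2, p(3)=3, p(4)=5, p(5)=7, p(6)=11, p(7)=15, p(8)=22, p(9)=30, p(10)=42, p(11)=56, p(12)=77, p(13)=101, p(14)=135, p(15)=176, p(16)=231, p(17)=297, p(18)=385, p(19)=490, p(20)=627, p(21)=792, p(22)=1002, p(23)=1255, p(24)=1575, p(25)=1958, p(26)=2436, p(27)=3010, p(28)=3718, p(29)=4565, p(30)=5604, p(31)=6842, p(32)=8349, p(33)=10143, p(34)=12310, p(35)=14883, p(36)=17977, p(37)=21637, p(38)=26015, p(39)=31185, p(40)=37338, p(41)=44583, p(42)=53174, p(43)=63261, p(44)=75175, p(45)=89134, p(46)=105558, p(47)=124754, p(48)=147273, p(49)=173525, p(50)=204226, p(51)=239943, p(52)=281589, p(53)=329931, p(54)=386155, p(55)=451276, p(56)=526823.
Final step: p(57) = p(56) + p(55) - p(52) - p(50) + p(45) + p(42) - p(35) - p(31) + p(22) + p(17) - p(6) - p(0)
= 526823 + 451276 - 281589 - 204226 + 89134 + 53174 - 14883 - 6842 + 1002 + 297 - 11 - 1
= 614154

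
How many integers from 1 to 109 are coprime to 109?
108

109 = 109
φ(n) = n × ∏(1 - 1/p) for each prime p dividing n
φ(109) = 109 × (1 - 1/109) = 108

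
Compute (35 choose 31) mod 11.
0

Using Lucas' theorem:
Write n=35 and k=31 in base 11:
n in base 11: [3, 2]
k in base 11: [2, 9]
C(35,31) mod 11 = ∏ C(n_i, k_i) mod 11
Digit binomials (mod 11): C(3,2) = 3; C(2,9) = 0 (k_i > n_i)
Product: 3 × 0 = 0 ≡ 0 (mod 11)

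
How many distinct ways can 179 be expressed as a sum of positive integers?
625846753120

p(n) counts ways to write n as a sum of positive integers (order ignored).
Euler's pentagonal recurrence: p(k) = p(k-1) + p(k-2) - p(k-5) - p(k-7) + p(k-12) + p(k-15) - ... (offsets j(3j∓1)/2, signs ++--, p(0)=1, p(<0)=0).
DP table for k = 0..178: p(0)=1, p(1)=1, p(2)=2, p(3)=3, p(4)=5, p(5)=7, p(6)=11, p(7)=15, p(8)=22, p(9)=30, p(10)=42, p(11)=56, p(12)=77, p(13)=101, p(14)=135, p(15)=176, p(16)=231, p(17)=297, p(18)=385, p(19)=490, p(20)=627, p(21)=792, p(22)=1002, p(23)=1255, p(24)=1575, p(25)=1958, p(26)=2436, p(27)=3010, p(28)=3718, p(29)=4565, p(30)=5604, p(31)=6842, p(32)=8349, p(33)=10143, p(34)=12310, p(35)=14883, p(36)=17977, p(37)=21637, p(38)=26015, p(39)=31185, p(40)=37338, p(41)=44583, p(42)=53174, p(43)=63261, p(44)=75175, p(45)=89134, p(46)=105558, p(47)=124754, p(48)=147273, p(49)=173525, p(50)=204226, p(51)=239943, p(52)=281589, p(53)=329931, p(54)=386155, p(55)=451276, p(56)=526823, p(57)=614154, p(58)=715220, p(59)=831820, p(60)=966467, p(61)=1121505, p(62)=1300156, p(63)=1505499, p(64)=1741630, p(65)=2012558, p(66)=2323520, p(67)=2679689, p(68)=3087735, p(69)=3554345, p(70)=4087968, p(71)=4697205, p(72)=5392783, p(73)=6185689, p(74)=7089500, p(75)=8118264, p(76)=9289091, p(77)=10619863, p(78)=12132164, p(79)=13848650, p(80)=15796476, p(81)=18004327, p(82)=20506255, p(83)=23338469, p(84)=26543660, p(85)=30167357, p(86)=34262962, p(87)=38887673, p(88)=44108109, p(89)=49995925, p(90)=56634173, p(91)=64112359, p(92)=72533807, p(93)=82010177, p(94)=92669720, p(95)=104651419, p(96)=118114304, p(97)=133230930, p(98)=150198136, p(99)=169229875, p(100)=190569292, p(101)=214481126, p(102)=241265379, p(103)=271248950, p(104)=304801365, p(105)=342325709, p(106)=384276336, p(107)=431149389, p(108)=483502844, p(109)=541946240, p(110)=607163746, p(111)=679903203, p(112)=761002156, p(113)=851376628, p(114)=952050665, p(115)=1064144451, p(116)=1188908248, p(117)=1327710076, p(118)=1482074143, p(119)=1653668665, p(120)=1844349560, p(121)=2056148051, p(122)=2291320912, p(123)=2552338241, p(124)=2841940500, p(125)=3163127352, p(126)=3519222692, p(127)=3913864295, p(128)=4351078600, p(129)=4835271870, p(130)=5371315400, p(131)=5964539504, p(132)=6620830889, p(133)=7346629512, p(134)=8149040695, p(135)=9035836076, p(136)=10015581680, p(137)=11097645016, p(138)=12292341831, p(139)=13610949895, p(140)=15065878135, p(141)=16670689208, p(142)=18440293320, p(143)=20390982757, p(144)=22540654445, p(145)=24908858009, p(146)=27517052599, p(147)=30388671978, p(148)=33549419497, p(149)=37027355200, p(150)=40853235313, p(151)=45060624582, p(152)=49686288421, p(153)=54770336324, p(154)=60356673280, p(155)=66493182097, p(156)=73232243759, p(157)=80630964769, p(158)=88751778802, p(159)=97662728555, p(160)=107438159466, p(161)=118159068427, p(162)=129913904637, p(163)=142798995930, p(164)=156919475295, p(165)=172389800255, p(166)=189334822579, p(167)=207890420102, p(168)=228204732751, p(169)=250438925115, p(170)=274768617130, p(171)=301384802048, p(172)=330495499613, p(173)=362326859895, p(174)=397125074750, p(175)=435157697830, p(176)=476715857290, p(177)=522115831195, p(178)=571701605655.
Final step: p(179) = p(178) + p(177) - p(174) - p(172) + p(167) + p(164) - p(157) - p(153) + p(144) + p(139) - p(128) - p(122) + p(109) + p(102) - p(87) - p(79) + p(62) + p(53) - p(34) - p(24) + p(3)
= 571701605655 + 522115831195 - 397125074750 - 330495499613 + 207890420102 + 156919475295 - 80630964769 - 54770336324 + 22540654445 + 13610949895 - 4351078600 - 2291320912 + 541946240 + 241265379 - 38887673 - 13848650 + 1300156 + 329931 - 12310 - 1575 + 3
= 625846753120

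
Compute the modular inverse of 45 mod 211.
136

gcd(45, 211) = 1, so the inverse exists.
Extended Euclidean algorithm on (211, 45):
211 = 4 × 45 + 31  ⟹  31 = (1)·211 + (-4)·45
45 = 1 × 31 + 14  ⟹  14 = (-1)·211 + (5)·45
31 = 2 × 14 + 3  ⟹  3 = (3)·211 + (-14)·45
14 = 4 × 3 + 2  ⟹  2 = (-13)·211 + (61)·45
3 = 1 × 2 + 1  ⟹  1 = (16)·211 + (-75)·45
So (-75)·45 ≡ 1 (mod 211), i.e. 45^(-1) ≡ -75 ≡ 136 (mod 211).
Check: 45 × 136 = 6120 ≡ 1 (mod 211)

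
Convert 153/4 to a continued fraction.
[38; 4]

Euclidean algorithm steps:
153 = 38 × 4 + 1
4 = 4 × 1 + 0
Continued fraction: [38; 4]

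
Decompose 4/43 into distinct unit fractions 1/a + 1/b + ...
1/11 + 1/473

Greedy algorithm:
4/43: ceiling(43/4) = 11, use 1/11
1/473: ceiling(473/1) = 473, use 1/473
Result: 4/43 = 1/11 + 1/473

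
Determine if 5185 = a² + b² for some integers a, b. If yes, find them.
1² + 72² (a=1, b=72)

Factorization: 5185 = 5 × 17 × 61
By Fermat: n is sum of two squares iff every prime p ≡ 3 (mod 4) appears to even power.
All primes ≡ 3 (mod 4) appear to even power.
Search a = 0, 1, 2, … for 5185 - a² a perfect square: first hit at a = 1: 5185 - 1 = 5184 = 72².
5185 = 1² + 72² = 1 + 5184 ✓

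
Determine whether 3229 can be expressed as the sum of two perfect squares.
27² + 50² (a=27, b=50)

Factorization: 3229 = 3229
By Fermat: n is sum of two squares iff every prime p ≡ 3 (mod 4) appears to even power.
All primes ≡ 3 (mod 4) appear to even power.
Search a = 0, 1, 2, … for 3229 - a² a perfect square: first hit at a = 27: 3229 - 729 = 2500 = 50².
3229 = 27² + 50² = 729 + 2500 ✓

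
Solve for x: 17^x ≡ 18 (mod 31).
8

Baby-step giant-step with step n = ⌈√31⌉ = 6.
Baby steps 17^j mod 31 (j:value) for j=0..5: 0:1, 1:17, 2:10, 3:15, 4:7, 5:26.
Giant-step multiplier: 17^(-6) ≡ 17^(30-6) = 17^24 ≡ 4 (mod 31).
Giant steps γ_i = 18·4^i mod 31: γ_0=18, γ_1=10 (in table at j=2).
x = i·n + j = 1·6 + 2 = 8.
Check: 17^8 ≡ 18 (mod 31).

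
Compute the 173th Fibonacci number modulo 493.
353

Matrix identity: Q^n = [[F_(n+1), F_n], [F_n, F_(n-1)]] with Q = [[1,1],[1,0]].
n = 173 = 10101101₂. Square-and-multiply, entries mod 493:
Q^1 = [[1,1],[1,0]]
Q^2 = (Q^1)² = [[2,1],[1,1]]
Q^5 = (Q^2)²·Q = [[8,5],[5,3]]
Q^10 = (Q^5)² = [[89,55],[55,34]]
Q^21 = (Q^10)²·Q = [[456,100],[100,356]]
Q^43 = (Q^21)²·Q = [[378,30],[30,348]]
Q^86 = (Q^43)² = [[321,88],[88,233]]
Q^173 = (Q^86)²·Q = [[298,353],[353,438]]
F_173 mod 493 = Q^173[0][1] = 353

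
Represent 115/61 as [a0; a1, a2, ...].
[1; 1, 7, 1, 2, 2]

Euclidean algorithm steps:
115 = 1 × 61 + 54
61 = 1 × 54 + 7
54 = 7 × 7 + 5
7 = 1 × 5 + 2
5 = 2 × 2 + 1
2 = 2 × 1 + 0
Continued fraction: [1; 1, 7, 1, 2, 2]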